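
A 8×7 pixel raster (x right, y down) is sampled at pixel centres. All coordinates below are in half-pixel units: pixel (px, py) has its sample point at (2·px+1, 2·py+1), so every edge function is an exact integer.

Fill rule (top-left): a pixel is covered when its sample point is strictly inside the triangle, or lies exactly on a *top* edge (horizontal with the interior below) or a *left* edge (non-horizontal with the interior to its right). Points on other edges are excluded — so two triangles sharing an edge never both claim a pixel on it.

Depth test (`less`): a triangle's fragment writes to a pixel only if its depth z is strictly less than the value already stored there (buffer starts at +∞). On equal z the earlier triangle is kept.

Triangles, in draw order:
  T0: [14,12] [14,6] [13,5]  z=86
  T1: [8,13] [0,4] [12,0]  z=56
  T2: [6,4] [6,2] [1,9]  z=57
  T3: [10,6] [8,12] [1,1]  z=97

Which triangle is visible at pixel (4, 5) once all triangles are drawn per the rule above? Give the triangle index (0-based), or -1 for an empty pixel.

T0:
  2·area = 6  (B↔C swapped to make it positive)
  edge (14, 12)→(13, 5): d=(-1,-7) top-left  bias=+0
  edge (13, 5)→(14, 6): d=(1,1) right/bottom  bias=-1
  edge (14, 6)→(14, 12): d=(0,6) right/bottom  bias=-1
    (4,0)@(9, 1): e=[-24,0,30] → ·  [on edge]
    (5,1)@(11, 3): e=[-12,0,18] → ·  [on edge]
    (6,2)@(13, 5): e=[0,0,6] → ·  [on edge]
    (7,3)@(15, 7): e=[12,0,-6] → ·  [on edge]
  covered (0 px):
    · · · · · · · ·
    · · · · · · · ·
    · · · · · · · ·
    · · · · · · · ·
    · · · · · · · ·
    · · · · · · · ·
    · · · · · · · ·
T1:
  2·area = 140
  edge (8, 13)→(0, 4): d=(-8,-9) top-left  bias=+0
  edge (0, 4)→(12, 0): d=(12,-4) top-left  bias=+0
  edge (12, 0)→(8, 13): d=(-4,13) right/bottom  bias=-1
    (4,0)@(9, 1): e=[105,0,35] → █  [on edge]
    (5,0)@(11, 1): e=[123,8,9] → █
    (6,0)@(13, 1): e=[141,16,-17] → ·
    (1,1)@(3, 3): e=[35,0,105] → █  [on edge]
    (2,1)@(5, 3): e=[53,8,79] → █
    (3,1)@(7, 3): e=[71,16,53] → █
    (6,1)@(13, 3): e=[125,40,-25] → ·
    (0,2)@(1, 5): e=[1,16,123] → █
    (5,2)@(11, 5): e=[91,56,-7] → ·
    (0,3)@(1, 7): e=[-15,40,115] → ·
    (1,3)@(3, 7): e=[3,48,89] → █
    (5,3)@(11, 7): e=[75,80,-15] → ·
  covered (20 px):
    · · · · █ █ · ·
    · █ █ █ █ █ · ·
    █ █ █ █ █ · · ·
    · █ █ █ █ · · ·
    · · █ █ █ · · ·
    · · · █ · · · ·
    · · · · · · · ·
T2:
  2·area = 10  (B↔C swapped to make it positive)
  edge (6, 4)→(1, 9): d=(-5,5) right/bottom  bias=-1
  edge (1, 9)→(6, 2): d=(5,-7) top-left  bias=+0
  edge (6, 2)→(6, 4): d=(0,2) right/bottom  bias=-1
    (4,0)@(9, 1): e=[0,16,-6] → ·  [on edge]
    (3,1)@(7, 3): e=[0,12,-2] → ·  [on edge]
    (2,2)@(5, 5): e=[0,8,2] → ·  [on edge]
    (1,3)@(3, 7): e=[0,4,6] → ·  [on edge]
    (0,4)@(1, 9): e=[0,0,10] → ·  [on edge]
  covered (0 px):
    · · · · · · · ·
    · · · · · · · ·
    · · · · · · · ·
    · · · · · · · ·
    · · · · · · · ·
    · · · · · · · ·
    · · · · · · · ·
T3:
  2·area = 64
  edge (10, 6)→(8, 12): d=(-2,6) right/bottom  bias=-1
  edge (8, 12)→(1, 1): d=(-7,-11) top-left  bias=+0
  edge (1, 1)→(10, 6): d=(9,5) right/bottom  bias=-1
    (0,0)@(1, 1): e=[64,0,0] → ·  [on edge]
    (1,1)@(3, 3): e=[48,8,8] → █
    (2,1)@(5, 3): e=[36,30,-2] → ·
    (5,1)@(11, 3): e=[0,96,-32] → ·  [on edge]
    (1,2)@(3, 5): e=[44,-6,26] → ·
    (2,2)@(5, 5): e=[32,16,16] → █
    (3,2)@(7, 5): e=[20,38,6] → █
    (4,2)@(9, 5): e=[8,60,-4] → ·
    (2,3)@(5, 7): e=[28,2,34] → █
    (4,3)@(9, 7): e=[4,46,14] → █
    (5,3)@(11, 7): e=[-8,68,4] → ·
    (2,4)@(5, 9): e=[24,-12,52] → ·
    (4,4)@(9, 9): e=[0,32,32] → ·  [on edge]
  covered (7 px):
    · · · · · · · ·
    · █ · · · · · ·
    · · █ █ · · · ·
    · · █ █ █ · · ·
    · · · █ · · · ·
    · · · · · · · ·
    · · · · · · · ·

Z-buffer (winner per pixel, '.' = empty):
  . . . . 1 1 . .
  . 1 1 1 1 1 . .
  1 1 1 1 1 . . .
  . 1 1 1 1 . . .
  . . 1 1 1 . . .
  . . . 1 . . . .
  . . . . . . . .

Final: -1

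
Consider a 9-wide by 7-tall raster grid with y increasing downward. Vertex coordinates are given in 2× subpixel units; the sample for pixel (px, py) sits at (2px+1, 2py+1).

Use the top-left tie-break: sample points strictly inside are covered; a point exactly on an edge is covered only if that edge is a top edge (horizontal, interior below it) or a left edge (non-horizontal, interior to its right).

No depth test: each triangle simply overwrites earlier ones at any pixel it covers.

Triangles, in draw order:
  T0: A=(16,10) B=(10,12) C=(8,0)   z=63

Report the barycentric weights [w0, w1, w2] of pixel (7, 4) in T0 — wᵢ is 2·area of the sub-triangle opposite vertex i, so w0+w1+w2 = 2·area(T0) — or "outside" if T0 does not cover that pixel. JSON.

T0:
  2·area = 76
  edge (16, 10)→(10, 12): d=(-6,2) right/bottom  bias=-1
  edge (10, 12)→(8, 0): d=(-2,-12) top-left  bias=+0
  edge (8, 0)→(16, 10): d=(8,10) right/bottom  bias=-1
    (4,1)@(9, 3): e=[56,6,14] → X
    (5,1)@(11, 3): e=[52,30,-6] → .
    (4,2)@(9, 5): e=[44,2,30] → X
    (5,2)@(11, 5): e=[40,26,10] → X
    (6,2)@(13, 5): e=[36,50,-10] → .
    (4,3)@(9, 7): e=[32,-2,46] → .
    (5,3)@(11, 7): e=[28,22,26] → X
    (6,3)@(13, 7): e=[24,46,6] → X
    (7,3)@(15, 7): e=[20,70,-14] → .
    (5,4)@(11, 9): e=[16,18,42] → X
    (7,4)@(15, 9): e=[8,66,2] → X
    (8,4)@(17, 9): e=[4,90,-18] → .
    (6,5)@(13, 11): e=[0,38,38] → .  [on edge]
    (3,6)@(7, 13): e=[0,-38,114] → .  [on edge]
  covered (9 px):
    . . . . . . . . .
    . . . . X . . . .
    . . . . X X . . .
    . . . . . X X . .
    . . . . . X X X .
    . . . . . X . . .
    . . . . . . . . .

Answer: [66,2,8]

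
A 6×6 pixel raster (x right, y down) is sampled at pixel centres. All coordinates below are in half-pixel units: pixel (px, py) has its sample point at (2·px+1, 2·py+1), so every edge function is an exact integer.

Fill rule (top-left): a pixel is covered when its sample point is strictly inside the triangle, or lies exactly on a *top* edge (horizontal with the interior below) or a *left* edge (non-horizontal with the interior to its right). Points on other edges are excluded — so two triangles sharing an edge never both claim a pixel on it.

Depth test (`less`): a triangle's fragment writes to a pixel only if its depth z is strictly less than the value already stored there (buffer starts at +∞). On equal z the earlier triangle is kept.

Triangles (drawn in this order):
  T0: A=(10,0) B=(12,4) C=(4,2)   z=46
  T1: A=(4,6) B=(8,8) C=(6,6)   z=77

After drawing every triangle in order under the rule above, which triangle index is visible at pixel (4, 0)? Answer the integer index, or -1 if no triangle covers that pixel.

T0:
  2·area = 28
  edge (10, 0)→(12, 4): d=(2,4) right/bottom  bias=-1
  edge (12, 4)→(4, 2): d=(-8,-2) top-left  bias=+0
  edge (4, 2)→(10, 0): d=(6,-2) top-left  bias=+0
    (3,0)@(7, 1): e=[14,14,0] → X  [on edge]
    (4,0)@(9, 1): e=[6,18,4] → X
    (5,0)@(11, 1): e=[-2,22,8] → .
    (0,1)@(1, 3): e=[42,-14,0] → .  [on edge]
    (3,1)@(7, 3): e=[18,-2,12] → .
    (4,1)@(9, 3): e=[10,2,16] → X
    (5,1)@(11, 3): e=[2,6,20] → X
    (4,2)@(9, 5): e=[14,-14,28] → .
    (5,2)@(11, 5): e=[6,-10,32] → .
  covered (4 px):
    . . . X X .
    . . . . X X
    . . . . . .
    . . . . . .
    . . . . . .
    . . . . . .
T1:
  2·area = 4  (B↔C swapped to make it positive)
  edge (4, 6)→(6, 6): d=(2,0) top-left  bias=+0
  edge (6, 6)→(8, 8): d=(2,2) right/bottom  bias=-1
  edge (8, 8)→(4, 6): d=(-4,-2) top-left  bias=+0
    (0,0)@(1, 1): e=[-10,0,14] → .  [on edge]
    (1,1)@(3, 3): e=[-6,0,10] → .  [on edge]
    (2,2)@(5, 5): e=[-2,0,6] → .  [on edge]
    (3,3)@(7, 7): e=[2,0,2] → .  [on edge]
    (4,4)@(9, 9): e=[6,0,-2] → .  [on edge]
    (5,5)@(11, 11): e=[10,0,-6] → .  [on edge]
  covered (0 px):
    . . . . . .
    . . . . . .
    . . . . . .
    . . . . . .
    . . . . . .
    . . . . . .

Z-buffer (winner per pixel, '.' = empty):
  . . . 0 0 .
  . . . . 0 0
  . . . . . .
  . . . . . .
  . . . . . .
  . . . . . .

Result: 0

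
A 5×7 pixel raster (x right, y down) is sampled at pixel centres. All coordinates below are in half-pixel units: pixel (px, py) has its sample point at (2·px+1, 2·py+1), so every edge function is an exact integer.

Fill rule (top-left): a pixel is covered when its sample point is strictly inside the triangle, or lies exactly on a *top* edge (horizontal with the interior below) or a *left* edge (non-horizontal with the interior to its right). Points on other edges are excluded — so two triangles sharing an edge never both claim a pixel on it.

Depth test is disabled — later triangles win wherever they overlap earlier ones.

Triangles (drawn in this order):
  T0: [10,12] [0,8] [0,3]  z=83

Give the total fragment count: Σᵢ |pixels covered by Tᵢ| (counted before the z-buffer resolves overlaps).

T0:
  2·area = 50
  edge (10, 12)→(0, 8): d=(-10,-4) top-left  bias=+0
  edge (0, 8)→(0, 3): d=(0,-5) top-left  bias=+0
  edge (0, 3)→(10, 12): d=(10,9) right/bottom  bias=-1
    (0,2)@(1, 5): e=[34,5,11] → X
    (1,2)@(3, 5): e=[42,15,-7] → .
    (0,3)@(1, 7): e=[14,5,31] → X
    (1,3)@(3, 7): e=[22,15,13] → X
    (2,3)@(5, 7): e=[30,25,-5] → .
    (0,4)@(1, 9): e=[-6,5,51] → .
    (1,4)@(3, 9): e=[2,15,33] → X
    (2,4)@(5, 9): e=[10,25,15] → X
    (3,4)@(7, 9): e=[18,35,-3] → .
    (1,5)@(3, 11): e=[-18,15,53] → .
    (2,5)@(5, 11): e=[-10,25,35] → .
  covered (5 px):
    . . . . .
    . . . . .
    X . . . .
    X X . . .
    . X X . .
    . . . . .
    . . . . .

Result: 5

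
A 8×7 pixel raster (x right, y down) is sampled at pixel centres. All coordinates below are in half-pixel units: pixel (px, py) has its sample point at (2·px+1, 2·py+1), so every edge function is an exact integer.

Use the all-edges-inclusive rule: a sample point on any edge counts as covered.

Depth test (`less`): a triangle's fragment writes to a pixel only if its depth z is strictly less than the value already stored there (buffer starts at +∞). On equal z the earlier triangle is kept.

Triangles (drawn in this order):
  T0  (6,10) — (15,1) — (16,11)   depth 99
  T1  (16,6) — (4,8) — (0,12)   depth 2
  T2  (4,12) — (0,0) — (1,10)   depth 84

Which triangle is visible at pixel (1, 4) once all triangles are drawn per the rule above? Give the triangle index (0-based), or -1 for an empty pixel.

T0:
  2·area = 99
  edge (6, 10)→(15, 1): d=(9,-9) inclusive
  edge (15, 1)→(16, 11): d=(1,10) inclusive
  edge (16, 11)→(6, 10): d=(-10,-1) inclusive
    (7,0)@(15, 1): e=[0,0,99] → █  [on edge]
    (6,1)@(13, 3): e=[0,22,77] → █  [on edge]
    (5,2)@(11, 5): e=[0,44,55] → █  [on edge]
    (4,3)@(9, 7): e=[0,66,33] → █  [on edge]
    (3,4)@(7, 9): e=[0,88,11] → █  [on edge]
    (2,5)@(5, 11): e=[0,110,-11] → ·  [on edge]
    (3,5)@(7, 11): e=[18,90,-9] → ·
    (4,5)@(9, 11): e=[36,70,-7] → ·
    (5,5)@(11, 11): e=[54,50,-5] → ·
    (6,5)@(13, 11): e=[72,30,-3] → ·
    (7,5)@(15, 11): e=[90,10,-1] → ·
    (1,6)@(3, 13): e=[0,132,-33] → ·  [on edge]
  covered (15 px):
    · · · · · · · █
    · · · · · · █ █
    · · · · · █ █ █
    · · · · █ █ █ █
    · · · █ █ █ █ █
    · · · · · · · ·
    · · · · · · · ·
T1:
  2·area = 40  (B↔C swapped to make it positive)
  edge (16, 6)→(0, 12): d=(-16,6) inclusive
  edge (0, 12)→(4, 8): d=(4,-4) inclusive
  edge (4, 8)→(16, 6): d=(12,-2) inclusive
    (5,0)@(11, 1): e=[110,0,-70] → ·  [on edge]
    (4,1)@(9, 3): e=[90,0,-50] → ·  [on edge]
    (3,2)@(7, 5): e=[70,0,-30] → ·  [on edge]
    (2,3)@(5, 7): e=[50,0,-10] → ·  [on edge]
    (5,3)@(11, 7): e=[14,24,2] → █
    (6,3)@(13, 7): e=[2,32,6] → █
    (7,3)@(15, 7): e=[-10,40,10] → ·
    (1,4)@(3, 9): e=[30,0,10] → █  [on edge]
    (2,4)@(5, 9): e=[18,8,14] → █
    (3,4)@(7, 9): e=[6,16,18] → █
    (4,4)@(9, 9): e=[-6,24,22] → ·
    (5,4)@(11, 9): e=[-18,32,26] → ·
    (0,5)@(1, 11): e=[10,0,30] → █  [on edge]
  covered (6 px):
    · · · · · · · ·
    · · · · · · · ·
    · · · · · · · ·
    · · · · · █ █ ·
    · █ █ █ · · · ·
    █ · · · · · · ·
    · · · · · · · ·
T2:
  2·area = 28  (B↔C swapped to make it positive)
  edge (4, 12)→(1, 10): d=(-3,-2) inclusive
  edge (1, 10)→(0, 0): d=(-1,-10) inclusive
  edge (0, 0)→(4, 12): d=(4,12) inclusive
    (0,1)@(1, 3): e=[21,7,0] → █  [on edge]
    (1,1)@(3, 3): e=[25,27,-24] → ·
    (0,2)@(1, 5): e=[15,5,8] → █
    (1,2)@(3, 5): e=[19,25,-16] → ·
    (0,3)@(1, 7): e=[9,3,16] → █
    (1,3)@(3, 7): e=[13,23,-8] → ·
    (0,4)@(1, 9): e=[3,1,24] → █
    (1,4)@(3, 9): e=[7,21,0] → █  [on edge]
    (2,4)@(5, 9): e=[11,41,-24] → ·
    (0,5)@(1, 11): e=[-3,-1,32] → ·
    (1,5)@(3, 11): e=[1,19,8] → █
    (2,5)@(5, 11): e=[5,39,-16] → ·
  covered (6 px):
    · · · · · · · ·
    █ · · · · · · ·
    █ · · · · · · ·
    █ · · · · · · ·
    █ █ · · · · · ·
    · █ · · · · · ·
    · · · · · · · ·

Z-buffer (winner per pixel, '.' = empty):
  . . . . . . . 0
  2 . . . . . 0 0
  2 . . . . 0 0 0
  2 . . . 0 1 1 0
  2 1 1 1 0 0 0 0
  1 2 . . . . . .
  . . . . . . . .

Answer: 1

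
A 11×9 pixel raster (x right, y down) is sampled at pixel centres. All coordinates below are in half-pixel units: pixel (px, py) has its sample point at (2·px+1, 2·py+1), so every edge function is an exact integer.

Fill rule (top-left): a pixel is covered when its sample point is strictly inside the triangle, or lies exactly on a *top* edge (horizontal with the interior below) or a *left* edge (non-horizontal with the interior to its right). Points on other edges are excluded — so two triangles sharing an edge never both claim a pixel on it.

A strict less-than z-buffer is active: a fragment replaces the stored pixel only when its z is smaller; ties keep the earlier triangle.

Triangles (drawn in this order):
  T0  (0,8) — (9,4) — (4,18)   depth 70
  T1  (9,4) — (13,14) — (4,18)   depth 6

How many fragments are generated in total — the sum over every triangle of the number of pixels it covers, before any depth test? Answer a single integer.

T0:
  2·area = 106
  edge (0, 8)→(9, 4): d=(9,-4) top-left  bias=+0
  edge (9, 4)→(4, 18): d=(-5,14) right/bottom  bias=-1
  edge (4, 18)→(0, 8): d=(-4,-10) top-left  bias=+0
    (3,2)@(7, 5): e=[1,23,82] → █
    (4,2)@(9, 5): e=[9,-5,102] → ·
    (1,3)@(3, 7): e=[3,69,34] → █
    (2,3)@(5, 7): e=[11,41,54] → █
    (4,3)@(9, 7): e=[27,-15,94] → ·
    (0,4)@(1, 9): e=[13,87,6] → █
    (4,4)@(9, 9): e=[45,-25,86] → ·
    (0,5)@(1, 11): e=[31,77,-2] → ·
    (1,5)@(3, 11): e=[39,49,18] → █
    (3,5)@(7, 11): e=[55,-7,58] → ·
    (1,6)@(3, 13): e=[57,39,10] → █
    (3,6)@(7, 13): e=[73,-17,50] → ·
  covered (14 px):
    · · · · · · · · · · ·
    · · · · · · · · · · ·
    · · · █ · · · · · · ·
    · █ █ █ · · · · · · ·
    █ █ █ █ · · · · · · ·
    · █ █ · · · · · · · ·
    · █ █ · · · · · · · ·
    · █ █ · · · · · · · ·
    · · · · · · · · · · ·
T1:
  2·area = 106
  edge (9, 4)→(13, 14): d=(4,10) right/bottom  bias=-1
  edge (13, 14)→(4, 18): d=(-9,4) right/bottom  bias=-1
  edge (4, 18)→(9, 4): d=(5,-14) top-left  bias=+0
    (4,2)@(9, 5): e=[4,97,5] → █
    (5,2)@(11, 5): e=[-16,89,33] → ·
    (4,3)@(9, 7): e=[12,79,15] → █
    (5,3)@(11, 7): e=[-8,71,43] → ·
    (4,4)@(9, 9): e=[20,61,25] → █
    (5,4)@(11, 9): e=[0,53,53] → ·  [on edge]
    (3,5)@(7, 11): e=[48,51,7] → █
    (5,5)@(11, 11): e=[8,35,63] → █
    (6,5)@(13, 11): e=[-12,27,91] → ·
    (3,6)@(7, 13): e=[56,33,17] → █
    (6,6)@(13, 13): e=[-4,9,101] → ·
    (3,7)@(7, 15): e=[64,15,27] → █
  covered (12 px):
    · · · · · · · · · · ·
    · · · · · · · · · · ·
    · · · · █ · · · · · ·
    · · · · █ · · · · · ·
    · · · · █ · · · · · ·
    · · · █ █ █ · · · · ·
    · · · █ █ █ · · · · ·
    · · · █ █ · · · · · ·
    · · █ · · · · · · · ·

Result: 26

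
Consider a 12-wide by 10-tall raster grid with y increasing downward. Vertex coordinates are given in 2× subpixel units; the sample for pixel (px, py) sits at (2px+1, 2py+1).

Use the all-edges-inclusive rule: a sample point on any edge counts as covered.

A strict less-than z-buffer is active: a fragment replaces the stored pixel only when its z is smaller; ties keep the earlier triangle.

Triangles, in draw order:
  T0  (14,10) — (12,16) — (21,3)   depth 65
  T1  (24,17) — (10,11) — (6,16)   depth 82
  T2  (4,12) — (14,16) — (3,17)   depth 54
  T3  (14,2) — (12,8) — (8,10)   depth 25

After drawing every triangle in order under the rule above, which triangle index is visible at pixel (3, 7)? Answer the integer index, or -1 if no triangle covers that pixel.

T0:
  2·area = 28  (B↔C swapped to make it positive)
  edge (14, 10)→(21, 3): d=(7,-7) inclusive
  edge (21, 3)→(12, 16): d=(-9,13) inclusive
  edge (12, 16)→(14, 10): d=(2,-6) inclusive
    (8,0)@(17, 1): e=[-42,70,0] → ·  [on edge]
    (11,0)@(23, 1): e=[0,-8,36] → ·  [on edge]
    (10,1)@(21, 3): e=[0,0,28] → #  [on edge]
    (11,1)@(23, 3): e=[14,-26,40] → ·
    (9,2)@(19, 5): e=[0,8,20] → #  [on edge]
    (10,2)@(21, 5): e=[14,-18,32] → ·
    (7,3)@(15, 7): e=[-14,42,0] → ·  [on edge]
    (8,3)@(17, 7): e=[0,16,12] → #  [on edge]
    (9,3)@(19, 7): e=[14,-10,24] → ·
    (7,4)@(15, 9): e=[0,24,4] → #  [on edge]
    (8,4)@(17, 9): e=[14,-2,16] → ·
    (6,5)@(13, 11): e=[0,32,-4] → ·  [on edge]
    (5,6)@(11, 13): e=[0,40,-12] → ·  [on edge]
    (6,6)@(13, 13): e=[14,14,0] → #  [on edge]
    (4,7)@(9, 15): e=[0,48,-20] → ·  [on edge]
    (3,8)@(7, 17): e=[0,56,-28] → ·  [on edge]
    (2,9)@(5, 19): e=[0,64,-36] → ·  [on edge]
    (5,9)@(11, 19): e=[42,-14,0] → ·  [on edge]
  covered (6 px):
    · · · · · · · · · · · ·
    · · · · · · · · · · # ·
    · · · · · · · · · # · ·
    · · · · · · · · # · · ·
    · · · · · · · # · · · ·
    · · · · · · · # · · · ·
    · · · · · · # · · · · ·
    · · · · · · · · · · · ·
    · · · · · · · · · · · ·
    · · · · · · · · · · · ·
T1:
  2·area = 94  (B↔C swapped to make it positive)
  edge (24, 17)→(6, 16): d=(-18,-1) inclusive
  edge (6, 16)→(10, 11): d=(4,-5) inclusive
  edge (10, 11)→(24, 17): d=(14,6) inclusive
    (4,6)@(9, 13): e=[57,3,34] → #
    (5,6)@(11, 13): e=[59,13,22] → #
    (6,6)@(13, 13): e=[61,23,10] → #
    (7,6)@(15, 13): e=[63,33,-2] → ·
    (3,7)@(7, 15): e=[19,1,74] → #
    (7,7)@(15, 15): e=[27,41,26] → #
    (8,7)@(17, 15): e=[29,51,14] → #
    (9,7)@(19, 15): e=[31,61,2] → #
    (10,7)@(21, 15): e=[33,71,-10] → ·
    (3,8)@(7, 17): e=[-17,9,102] → ·
    (4,8)@(9, 17): e=[-15,19,90] → ·
    (5,8)@(11, 17): e=[-13,29,78] → ·
  covered (10 px):
    · · · · · · · · · · · ·
    · · · · · · · · · · · ·
    · · · · · · · · · · · ·
    · · · · · · · · · · · ·
    · · · · · · · · · · · ·
    · · · · · · · · · · · ·
    · · · · # # # · · · · ·
    · · · # # # # # # # · ·
    · · · · · · · · · · · ·
    · · · · · · · · · · · ·
T2:
  2·area = 54
  edge (4, 12)→(14, 16): d=(10,4) inclusive
  edge (14, 16)→(3, 17): d=(-11,1) inclusive
  edge (3, 17)→(4, 12): d=(1,-5) inclusive
    (2,3)@(5, 7): e=[-54,108,0] → ·  [on edge]
    (2,6)@(5, 13): e=[6,42,6] → #
    (3,6)@(7, 13): e=[-2,40,16] → ·
    (2,7)@(5, 15): e=[26,20,8] → #
    (3,7)@(7, 15): e=[18,18,18] → #
    (4,7)@(9, 15): e=[10,16,28] → #
    (5,7)@(11, 15): e=[2,14,38] → #
    (6,7)@(13, 15): e=[-6,12,48] → ·
    (1,8)@(3, 17): e=[54,0,0] → #  [on edge]
    (2,8)@(5, 17): e=[46,-2,10] → ·
    (3,8)@(7, 17): e=[38,-4,20] → ·
    (4,8)@(9, 17): e=[30,-6,30] → ·
  covered (6 px):
    · · · · · · · · · · · ·
    · · · · · · · · · · · ·
    · · · · · · · · · · · ·
    · · · · · · · · · · · ·
    · · · · · · · · · · · ·
    · · · · · · · · · · · ·
    · · # · · · · · · · · ·
    · · # # # # · · · · · ·
    · # · · · · · · · · · ·
    · · · · · · · · · · · ·
T3:
  2·area = 20
  edge (14, 2)→(12, 8): d=(-2,6) inclusive
  edge (12, 8)→(8, 10): d=(-4,2) inclusive
  edge (8, 10)→(14, 2): d=(6,-8) inclusive
    (6,2)@(13, 5): e=[0,10,10] → #  [on edge]
    (7,2)@(15, 5): e=[-12,6,26] → ·
    (5,3)@(11, 7): e=[8,6,6] → #
    (6,3)@(13, 7): e=[-4,2,22] → ·
    (4,4)@(9, 9): e=[16,2,2] → #
    (5,4)@(11, 9): e=[4,-2,18] → ·
    (4,5)@(9, 11): e=[12,-6,14] → ·
    (5,5)@(11, 11): e=[0,-10,30] → ·  [on edge]
    (4,8)@(9, 17): e=[0,-30,50] → ·  [on edge]
  covered (3 px):
    · · · · · · · · · · · ·
    · · · · · · · · · · · ·
    · · · · · · # · · · · ·
    · · · · · # · · · · · ·
    · · · · # · · · · · · ·
    · · · · · · · · · · · ·
    · · · · · · · · · · · ·
    · · · · · · · · · · · ·
    · · · · · · · · · · · ·
    · · · · · · · · · · · ·

Z-buffer (winner per pixel, '.' = empty):
  . . . . . . . . . . . .
  . . . . . . . . . . 0 .
  . . . . . . 3 . . 0 . .
  . . . . . 3 . . 0 . . .
  . . . . 3 . . 0 . . . .
  . . . . . . . 0 . . . .
  . . 2 . 1 1 0 . . . . .
  . . 2 2 2 2 1 1 1 1 . .
  . 2 . . . . . . . . . .
  . . . . . . . . . . . .

Result: 2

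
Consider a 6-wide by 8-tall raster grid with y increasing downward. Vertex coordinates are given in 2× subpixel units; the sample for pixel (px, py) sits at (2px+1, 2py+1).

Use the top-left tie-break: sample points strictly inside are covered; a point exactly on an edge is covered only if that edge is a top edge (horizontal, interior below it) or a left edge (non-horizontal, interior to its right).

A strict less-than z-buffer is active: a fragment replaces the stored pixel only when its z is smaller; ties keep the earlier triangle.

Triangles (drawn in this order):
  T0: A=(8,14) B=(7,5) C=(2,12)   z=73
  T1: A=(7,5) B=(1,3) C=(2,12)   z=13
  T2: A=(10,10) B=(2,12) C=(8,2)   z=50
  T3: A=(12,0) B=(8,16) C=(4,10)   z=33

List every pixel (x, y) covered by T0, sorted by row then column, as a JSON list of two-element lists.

T0:
  2·area = 52  (B↔C swapped to make it positive)
  edge (8, 14)→(2, 12): d=(-6,-2) top-left  bias=+0
  edge (2, 12)→(7, 5): d=(5,-7) top-left  bias=+0
  edge (7, 5)→(8, 14): d=(1,9) right/bottom  bias=-1
    (3,2)@(7, 5): e=[52,0,0] → ·  [on edge]
    (3,3)@(7, 7): e=[40,10,2] → #
    (4,3)@(9, 7): e=[44,24,-16] → ·
    (2,4)@(5, 9): e=[24,6,22] → #
    (4,4)@(9, 9): e=[32,34,-14] → ·
    (1,5)@(3, 11): e=[8,2,42] → #
    (4,5)@(9, 11): e=[20,44,-12] → ·
    (1,6)@(3, 13): e=[-4,12,44] → ·
    (2,6)@(5, 13): e=[0,26,26] → #  [on edge]
    (4,6)@(9, 13): e=[8,54,-10] → ·
    (2,7)@(5, 15): e=[-12,36,28] → ·
    (3,7)@(7, 15): e=[-8,50,10] → ·
    (5,7)@(11, 15): e=[0,78,-26] → ·  [on edge]
  covered (8 px):
    · · · · · ·
    · · · · · ·
    · · · · · ·
    · · · # · ·
    · · # # · ·
    · # # # · ·
    · · # # · ·
    · · · · · ·
T1:
  2·area = 52  (B↔C swapped to make it positive)
  edge (7, 5)→(2, 12): d=(-5,7) right/bottom  bias=-1
  edge (2, 12)→(1, 3): d=(-1,-9) top-left  bias=+0
  edge (1, 3)→(7, 5): d=(6,2) right/bottom  bias=-1
    (0,1)@(1, 3): e=[52,0,0] → ·  [on edge]
    (1,2)@(3, 5): e=[28,16,8] → #
    (2,2)@(5, 5): e=[14,34,4] → #
    (3,2)@(7, 5): e=[0,52,0] → ·  [on edge]
    (1,3)@(3, 7): e=[18,14,20] → #
    (3,3)@(7, 7): e=[-10,50,12] → ·
    (1,4)@(3, 9): e=[8,12,32] → #
    (2,4)@(5, 9): e=[-6,30,28] → ·
    (1,5)@(3, 11): e=[-2,10,44] → ·
  covered (5 px):
    · · · · · ·
    · · · · · ·
    · # # · · ·
    · # # · · ·
    · # · · · ·
    · · · · · ·
    · · · · · ·
    · · · · · ·
T2:
  2·area = 68
  edge (10, 10)→(2, 12): d=(-8,2) right/bottom  bias=-1
  edge (2, 12)→(8, 2): d=(6,-10) top-left  bias=+0
  edge (8, 2)→(10, 10): d=(2,8) right/bottom  bias=-1
    (3,2)@(7, 5): e=[46,8,14] → #
    (4,2)@(9, 5): e=[42,28,-2] → ·
    (2,3)@(5, 7): e=[34,0,34] → #  [on edge]
    (4,3)@(9, 7): e=[26,40,2] → #
    (5,3)@(11, 7): e=[22,60,-14] → ·
    (2,4)@(5, 9): e=[18,12,38] → #
    (5,4)@(11, 9): e=[6,72,-10] → ·
    (1,5)@(3, 11): e=[6,4,58] → #
    (3,5)@(7, 11): e=[-2,44,26] → ·
    (4,5)@(9, 11): e=[-6,64,10] → ·
    (1,6)@(3, 13): e=[-10,16,62] → ·
    (2,6)@(5, 13): e=[-14,36,46] → ·
  covered (9 px):
    · · · · · ·
    · · · · · ·
    · · · # · ·
    · · # # # ·
    · · # # # ·
    · # # · · ·
    · · · · · ·
    · · · · · ·
T3:
  2·area = 88
  edge (12, 0)→(8, 16): d=(-4,16) right/bottom  bias=-1
  edge (8, 16)→(4, 10): d=(-4,-6) top-left  bias=+0
  edge (4, 10)→(12, 0): d=(8,-10) top-left  bias=+0
    (5,1)@(11, 3): e=[4,70,14] → #
    (4,2)@(9, 5): e=[28,50,10] → #
    (5,2)@(11, 5): e=[-4,62,30] → ·
    (3,3)@(7, 7): e=[52,30,6] → #
    (5,3)@(11, 7): e=[-12,54,46] → ·
    (2,4)@(5, 9): e=[76,10,2] → #
    (5,4)@(11, 9): e=[-20,46,62] → ·
    (2,5)@(5, 11): e=[68,2,18] → #
    (5,5)@(11, 11): e=[-28,38,78] → ·
    (2,6)@(5, 13): e=[60,-6,34] → ·
    (3,6)@(7, 13): e=[28,6,54] → #
    (4,6)@(9, 13): e=[-4,18,74] → ·
  covered (11 px):
    · · · · · ·
    · · · · · #
    · · · · # ·
    · · · # # ·
    · · # # # ·
    · · # # # ·
    · · · # · ·
    · · · · · ·

Final: [[3,3],[2,4],[3,4],[1,5],[2,5],[3,5],[2,6],[3,6]]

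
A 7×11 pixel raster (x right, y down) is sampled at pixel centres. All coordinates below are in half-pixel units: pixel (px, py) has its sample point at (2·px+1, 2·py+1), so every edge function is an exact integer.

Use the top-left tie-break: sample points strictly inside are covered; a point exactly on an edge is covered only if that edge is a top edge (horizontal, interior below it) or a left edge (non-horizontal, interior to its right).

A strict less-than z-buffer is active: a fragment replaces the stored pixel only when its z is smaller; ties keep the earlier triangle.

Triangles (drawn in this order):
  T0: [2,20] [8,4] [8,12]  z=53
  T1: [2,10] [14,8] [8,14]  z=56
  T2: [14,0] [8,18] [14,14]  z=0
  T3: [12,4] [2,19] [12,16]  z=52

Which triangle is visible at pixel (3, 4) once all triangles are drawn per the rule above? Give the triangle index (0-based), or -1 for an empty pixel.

T0:
  2·area = 48
  edge (2, 20)→(8, 4): d=(6,-16) top-left  bias=+0
  edge (8, 4)→(8, 12): d=(0,8) right/bottom  bias=-1
  edge (8, 12)→(2, 20): d=(-6,8) right/bottom  bias=-1
    (3,3)@(7, 7): e=[2,8,38] → X
    (4,3)@(9, 7): e=[34,-8,22] → .
    (3,4)@(7, 9): e=[14,8,26] → X
    (4,4)@(9, 9): e=[46,-8,10] → .
    (3,5)@(7, 11): e=[26,8,14] → X
    (4,5)@(9, 11): e=[58,-8,-2] → .
    (2,6)@(5, 13): e=[6,24,18] → X
    (4,6)@(9, 13): e=[70,-8,-14] → .
    (2,7)@(5, 15): e=[18,24,6] → X
    (3,7)@(7, 15): e=[50,8,-10] → .
    (2,8)@(5, 17): e=[30,24,-6] → .
  covered (6 px):
    . . . . . . .
    . . . . . . .
    . . . . . . .
    . . . X . . .
    . . . X . . .
    . . . X . . .
    . . X X . . .
    . . X . . . .
    . . . . . . .
    . . . . . . .
    . . . . . . .
T1:
  2·area = 60
  edge (2, 10)→(14, 8): d=(12,-2) top-left  bias=+0
  edge (14, 8)→(8, 14): d=(-6,6) right/bottom  bias=-1
  edge (8, 14)→(2, 10): d=(-6,-4) top-left  bias=+0
    (4,4)@(9, 9): e=[2,24,34] → X
    (5,4)@(11, 9): e=[6,12,42] → X
    (6,4)@(13, 9): e=[10,0,50] → .  [on edge]
    (2,5)@(5, 11): e=[18,36,6] → X
    (3,5)@(7, 11): e=[22,24,14] → X
    (5,5)@(11, 11): e=[30,0,30] → .  [on edge]
    (2,6)@(5, 13): e=[42,24,-6] → .
    (3,6)@(7, 13): e=[46,12,2] → X
    (4,6)@(9, 13): e=[50,0,10] → .  [on edge]
    (3,7)@(7, 15): e=[70,0,-10] → .  [on edge]
    (2,8)@(5, 17): e=[90,0,-30] → .  [on edge]
    (1,9)@(3, 19): e=[110,0,-50] → .  [on edge]
    (0,10)@(1, 21): e=[130,0,-70] → .  [on edge]
  covered (6 px):
    . . . . . . .
    . . . . . . .
    . . . . . . .
    . . . . . . .
    . . . . X X .
    . . X X X . .
    . . . X . . .
    . . . . . . .
    . . . . . . .
    . . . . . . .
    . . . . . . .
T2:
  2·area = 84  (B↔C swapped to make it positive)
  edge (14, 0)→(14, 14): d=(0,14) right/bottom  bias=-1
  edge (14, 14)→(8, 18): d=(-6,4) right/bottom  bias=-1
  edge (8, 18)→(14, 0): d=(6,-18) top-left  bias=+0
    (6,1)@(13, 3): e=[14,70,0] → X  [on edge]
    (6,2)@(13, 5): e=[14,58,12] → X
    (6,3)@(13, 7): e=[14,46,24] → X
    (5,4)@(11, 9): e=[42,42,0] → X  [on edge]
    (5,5)@(11, 11): e=[42,30,12] → X
    (5,6)@(11, 13): e=[42,18,24] → X
    (4,7)@(9, 15): e=[70,14,0] → X  [on edge]
    (6,7)@(13, 15): e=[14,-2,72] → .
    (4,8)@(9, 17): e=[70,2,12] → X
    (5,8)@(11, 17): e=[42,-6,48] → .
    (4,9)@(9, 19): e=[70,-10,24] → .
    (3,10)@(7, 21): e=[98,-14,0] → .  [on edge]
  covered (12 px):
    . . . . . . .
    . . . . . . X
    . . . . . . X
    . . . . . . X
    . . . . . X X
    . . . . . X X
    . . . . . X X
    . . . . X X .
    . . . . X . .
    . . . . . . .
    . . . . . . .
T3:
  2·area = 120  (B↔C swapped to make it positive)
  edge (12, 4)→(12, 16): d=(0,12) right/bottom  bias=-1
  edge (12, 16)→(2, 19): d=(-10,3) right/bottom  bias=-1
  edge (2, 19)→(12, 4): d=(10,-15) top-left  bias=+0
    (5,3)@(11, 7): e=[12,93,15] → X
    (6,3)@(13, 7): e=[-12,87,45] → .
    (4,4)@(9, 9): e=[36,79,5] → X
    (6,4)@(13, 9): e=[-12,67,65] → .
    (4,5)@(9, 11): e=[36,59,25] → X
    (6,5)@(13, 11): e=[-12,47,85] → .
    (3,6)@(7, 13): e=[60,45,15] → X
    (6,6)@(13, 13): e=[-12,27,105] → .
    (2,7)@(5, 15): e=[84,31,5] → X
    (6,7)@(13, 15): e=[-12,7,125] → .
    (2,8)@(5, 17): e=[84,11,25] → X
    (4,8)@(9, 17): e=[36,-1,85] → .
  covered (14 px):
    . . . . . . .
    . . . . . . .
    . . . . . . .
    . . . . . X .
    . . . . X X .
    . . . . X X .
    . . . X X X .
    . . X X X X .
    . . X X . . .
    . . . . . . .
    . . . . . . .

Z-buffer (winner per pixel, '.' = empty):
  . . . . . . .
  . . . . . . 2
  . . . . . . 2
  . . . 0 . 3 2
  . . . 0 3 2 2
  . . 1 0 3 2 2
  . . 0 3 3 2 2
  . . 3 3 2 2 .
  . . 3 3 2 . .
  . . . . . . .
  . . . . . . .

Result: 0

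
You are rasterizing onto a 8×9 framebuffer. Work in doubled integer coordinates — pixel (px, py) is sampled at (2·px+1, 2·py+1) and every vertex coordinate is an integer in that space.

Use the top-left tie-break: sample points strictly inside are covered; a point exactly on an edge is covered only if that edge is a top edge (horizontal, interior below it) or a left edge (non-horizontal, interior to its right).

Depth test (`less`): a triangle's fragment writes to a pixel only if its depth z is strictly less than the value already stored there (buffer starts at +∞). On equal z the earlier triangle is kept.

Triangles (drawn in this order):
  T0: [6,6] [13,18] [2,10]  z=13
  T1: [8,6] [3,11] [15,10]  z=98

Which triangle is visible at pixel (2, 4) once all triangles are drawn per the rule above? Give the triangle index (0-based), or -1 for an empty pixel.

T0:
  2·area = 76
  edge (6, 6)→(13, 18): d=(7,12) right/bottom  bias=-1
  edge (13, 18)→(2, 10): d=(-11,-8) top-left  bias=+0
  edge (2, 10)→(6, 6): d=(4,-4) top-left  bias=+0
    (5,0)@(11, 1): e=[-95,171,0] → .  [on edge]
    (4,1)@(9, 3): e=[-57,133,0] → .  [on edge]
    (3,2)@(7, 5): e=[-19,95,0] → .  [on edge]
    (2,3)@(5, 7): e=[19,57,0] → X  [on edge]
    (3,3)@(7, 7): e=[-5,73,8] → .
    (1,4)@(3, 9): e=[57,19,0] → X  [on edge]
    (3,4)@(7, 9): e=[9,51,16] → X
    (4,4)@(9, 9): e=[-15,67,24] → .
    (0,5)@(1, 11): e=[95,-19,0] → .  [on edge]
    (1,5)@(3, 11): e=[71,-3,8] → .
    (2,5)@(5, 11): e=[47,13,16] → X
    (4,5)@(9, 11): e=[-1,45,32] → .
  covered (10 px):
    . . . . . . . .
    . . . . . . . .
    . . . . . . . .
    . . X . . . . .
    . X X X . . . .
    . . X X . . . .
    . . . X X . . .
    . . . . X X . .
    . . . . . . . .
T1:
  2·area = 55  (B↔C swapped to make it positive)
  edge (8, 6)→(15, 10): d=(7,4) right/bottom  bias=-1
  edge (15, 10)→(3, 11): d=(-12,1) right/bottom  bias=-1
  edge (3, 11)→(8, 6): d=(5,-5) top-left  bias=+0
    (6,0)@(13, 1): e=[-55,110,0] → .  [on edge]
    (5,1)@(11, 3): e=[-33,88,0] → .  [on edge]
    (4,2)@(9, 5): e=[-11,66,0] → .  [on edge]
    (3,3)@(7, 7): e=[11,44,0] → X  [on edge]
    (4,3)@(9, 7): e=[3,42,10] → X
    (5,3)@(11, 7): e=[-5,40,20] → .
    (2,4)@(5, 9): e=[33,22,0] → X  [on edge]
    (5,4)@(11, 9): e=[9,16,30] → X
    (6,4)@(13, 9): e=[1,14,40] → X
    (7,4)@(15, 9): e=[-7,12,50] → .
    (1,5)@(3, 11): e=[55,0,0] → .  [on edge]
    (2,5)@(5, 11): e=[47,-2,10] → .
    (0,6)@(1, 13): e=[77,-22,0] → .  [on edge]
  covered (7 px):
    . . . . . . . .
    . . . . . . . .
    . . . . . . . .
    . . . X X . . .
    . . X X X X X .
    . . . . . . . .
    . . . . . . . .
    . . . . . . . .
    . . . . . . . .

Z-buffer (winner per pixel, '.' = empty):
  . . . . . . . .
  . . . . . . . .
  . . . . . . . .
  . . 0 1 1 . . .
  . 0 0 0 1 1 1 .
  . . 0 0 . . . .
  . . . 0 0 . . .
  . . . . 0 0 . .
  . . . . . . . .

Answer: 0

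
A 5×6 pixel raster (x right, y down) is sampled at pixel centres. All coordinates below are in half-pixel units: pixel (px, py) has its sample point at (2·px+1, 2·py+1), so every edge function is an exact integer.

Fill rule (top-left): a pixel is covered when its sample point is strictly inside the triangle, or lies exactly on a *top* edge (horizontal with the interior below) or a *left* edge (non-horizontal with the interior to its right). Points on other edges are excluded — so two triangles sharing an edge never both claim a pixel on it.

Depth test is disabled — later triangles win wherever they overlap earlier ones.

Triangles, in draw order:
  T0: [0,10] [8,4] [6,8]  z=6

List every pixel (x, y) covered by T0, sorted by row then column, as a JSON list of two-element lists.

T0:
  2·area = 20
  edge (0, 10)→(8, 4): d=(8,-6) top-left  bias=+0
  edge (8, 4)→(6, 8): d=(-2,4) right/bottom  bias=-1
  edge (6, 8)→(0, 10): d=(-6,2) right/bottom  bias=-1
    (3,2)@(7, 5): e=[2,2,16] → █
    (4,2)@(9, 5): e=[14,-6,12] → ·
    (2,3)@(5, 7): e=[6,6,8] → █
    (3,3)@(7, 7): e=[18,-2,4] → ·
    (4,3)@(9, 7): e=[30,-10,0] → ·  [on edge]
    (1,4)@(3, 9): e=[10,10,0] → ·  [on edge]
    (2,4)@(5, 9): e=[22,2,-4] → ·
  covered (2 px):
    · · · · ·
    · · · · ·
    · · · █ ·
    · · █ · ·
    · · · · ·
    · · · · ·

Answer: [[3,2],[2,3]]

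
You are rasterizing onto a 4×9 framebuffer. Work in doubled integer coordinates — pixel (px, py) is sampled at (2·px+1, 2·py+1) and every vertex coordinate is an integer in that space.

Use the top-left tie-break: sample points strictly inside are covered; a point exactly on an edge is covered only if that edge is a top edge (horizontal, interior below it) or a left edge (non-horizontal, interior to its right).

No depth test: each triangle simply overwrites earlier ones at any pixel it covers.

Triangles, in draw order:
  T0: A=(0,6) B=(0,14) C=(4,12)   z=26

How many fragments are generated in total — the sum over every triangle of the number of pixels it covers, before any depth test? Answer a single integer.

T0:
  2·area = 32  (B↔C swapped to make it positive)
  edge (0, 6)→(4, 12): d=(4,6) right/bottom  bias=-1
  edge (4, 12)→(0, 14): d=(-4,2) right/bottom  bias=-1
  edge (0, 14)→(0, 6): d=(0,-8) top-left  bias=+0
    (0,4)@(1, 9): e=[6,18,8] → █
    (1,4)@(3, 9): e=[-6,14,24] → ·
    (0,5)@(1, 11): e=[14,10,8] → █
    (1,5)@(3, 11): e=[2,6,24] → █
    (2,5)@(5, 11): e=[-10,2,40] → ·
    (0,6)@(1, 13): e=[22,2,8] → █
    (1,6)@(3, 13): e=[10,-2,24] → ·
    (0,7)@(1, 15): e=[30,-6,8] → ·
  covered (4 px):
    · · · ·
    · · · ·
    · · · ·
    · · · ·
    █ · · ·
    █ █ · ·
    █ · · ·
    · · · ·
    · · · ·

Answer: 4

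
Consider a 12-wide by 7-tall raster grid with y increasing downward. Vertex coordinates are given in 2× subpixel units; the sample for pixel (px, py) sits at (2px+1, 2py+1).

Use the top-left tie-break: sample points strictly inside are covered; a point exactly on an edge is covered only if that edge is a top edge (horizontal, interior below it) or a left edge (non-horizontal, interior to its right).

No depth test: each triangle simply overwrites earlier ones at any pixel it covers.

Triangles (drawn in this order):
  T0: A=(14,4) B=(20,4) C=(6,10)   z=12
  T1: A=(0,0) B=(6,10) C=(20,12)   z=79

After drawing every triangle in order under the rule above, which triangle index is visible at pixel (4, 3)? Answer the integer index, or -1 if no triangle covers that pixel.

T0:
  2·area = 36
  edge (14, 4)→(20, 4): d=(6,0) top-left  bias=+0
  edge (20, 4)→(6, 10): d=(-14,6) right/bottom  bias=-1
  edge (6, 10)→(14, 4): d=(8,-6) top-left  bias=+0
    (6,2)@(13, 5): e=[6,28,2] → X
    (7,2)@(15, 5): e=[6,16,14] → X
    (8,2)@(17, 5): e=[6,4,26] → X
    (9,2)@(19, 5): e=[6,-8,38] → .
    (5,3)@(11, 7): e=[18,12,6] → X
    (6,3)@(13, 7): e=[18,0,18] → .  [on edge]
    (7,3)@(15, 7): e=[18,-12,30] → .
    (8,3)@(17, 7): e=[18,-24,42] → .
    (5,4)@(11, 9): e=[30,-16,22] → .
  covered (4 px):
    . . . . . . . . . . . .
    . . . . . . . . . . . .
    . . . . . . X X X . . .
    . . . . . X . . . . . .
    . . . . . . . . . . . .
    . . . . . . . . . . . .
    . . . . . . . . . . . .
T1:
  2·area = 128  (B↔C swapped to make it positive)
  edge (0, 0)→(20, 12): d=(20,12) right/bottom  bias=-1
  edge (20, 12)→(6, 10): d=(-14,-2) top-left  bias=+0
  edge (6, 10)→(0, 0): d=(-6,-10) top-left  bias=+0
    (0,0)@(1, 1): e=[8,116,4] → X
    (1,0)@(3, 1): e=[-16,120,24] → .
    (0,1)@(1, 3): e=[48,88,-8] → .
    (1,1)@(3, 3): e=[24,92,12] → X
    (2,1)@(5, 3): e=[0,96,32] → .  [on edge]
    (1,2)@(3, 5): e=[64,64,0] → X  [on edge]
    (2,2)@(5, 5): e=[40,68,20] → X
    (3,2)@(7, 5): e=[16,72,40] → X
    (4,2)@(9, 5): e=[-8,76,60] → .
    (1,3)@(3, 7): e=[104,36,-12] → .
    (2,3)@(5, 7): e=[80,40,8] → X
    (4,3)@(9, 7): e=[32,48,48] → X
    (7,4)@(15, 9): e=[0,32,96] → .  [on edge]
    (6,5)@(13, 11): e=[64,0,64] → X  [on edge]
  covered (16 px):
    X . . . . . . . . . . .
    . X . . . . . . . . . .
    . X X X . . . . . . . .
    . . X X X X . . . . . .
    . . . X X X X . . . . .
    . . . . . . X X X . . .
    . . . . . . . . . . . .

Z-buffer (winner per pixel, '.' = empty):
  1 . . . . . . . . . . .
  . 1 . . . . . . . . . .
  . 1 1 1 . . 0 0 0 . . .
  . . 1 1 1 1 . . . . . .
  . . . 1 1 1 1 . . . . .
  . . . . . . 1 1 1 . . .
  . . . . . . . . . . . .

Final: 1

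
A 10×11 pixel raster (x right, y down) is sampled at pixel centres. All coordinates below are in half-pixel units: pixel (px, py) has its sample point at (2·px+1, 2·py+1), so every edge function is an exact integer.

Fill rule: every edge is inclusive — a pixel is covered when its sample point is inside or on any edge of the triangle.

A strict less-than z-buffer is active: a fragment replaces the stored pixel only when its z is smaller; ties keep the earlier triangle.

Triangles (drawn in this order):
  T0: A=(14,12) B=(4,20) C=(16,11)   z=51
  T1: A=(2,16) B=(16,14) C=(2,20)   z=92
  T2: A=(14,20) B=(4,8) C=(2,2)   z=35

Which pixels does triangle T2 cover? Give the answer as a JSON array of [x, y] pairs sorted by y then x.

T0:
  2·area = 6  (B↔C swapped to make it positive)
  edge (14, 12)→(16, 11): d=(2,-1) inclusive
  edge (16, 11)→(4, 20): d=(-12,9) inclusive
  edge (4, 20)→(14, 12): d=(10,-8) inclusive
    (6,6)@(13, 13): e=[1,3,2] → █
    (7,6)@(15, 13): e=[3,-15,18] → ·
    (6,7)@(13, 15): e=[5,-21,22] → ·
  covered (1 px):
    · · · · · · · · · ·
    · · · · · · · · · ·
    · · · · · · · · · ·
    · · · · · · · · · ·
    · · · · · · · · · ·
    · · · · · · · · · ·
    · · · · · · █ · · ·
    · · · · · · · · · ·
    · · · · · · · · · ·
    · · · · · · · · · ·
    · · · · · · · · · ·
T1:
  2·area = 56
  edge (2, 16)→(16, 14): d=(14,-2) inclusive
  edge (16, 14)→(2, 20): d=(-14,6) inclusive
  edge (2, 20)→(2, 16): d=(0,-4) inclusive
    (4,7)@(9, 15): e=[0,28,28] → █  [on edge]
    (5,7)@(11, 15): e=[4,16,36] → █
    (6,7)@(13, 15): e=[8,4,44] → █
    (7,7)@(15, 15): e=[12,-8,52] → ·
    (1,8)@(3, 17): e=[16,36,4] → █
    (2,8)@(5, 17): e=[20,24,12] → █
    (3,8)@(7, 17): e=[24,12,20] → █
    (4,8)@(9, 17): e=[28,0,28] → █  [on edge]
    (5,8)@(11, 17): e=[32,-12,36] → ·
    (6,8)@(13, 17): e=[36,-24,44] → ·
    (1,9)@(3, 19): e=[44,8,4] → █
    (2,9)@(5, 19): e=[48,-4,12] → ·
  covered (8 px):
    · · · · · · · · · ·
    · · · · · · · · · ·
    · · · · · · · · · ·
    · · · · · · · · · ·
    · · · · · · · · · ·
    · · · · · · · · · ·
    · · · · · · · · · ·
    · · · · █ █ █ · · ·
    · █ █ █ █ · · · · ·
    · █ · · · · · · · ·
    · · · · · · · · · ·
T2:
  2·area = 36
  edge (14, 20)→(4, 8): d=(-10,-12) inclusive
  edge (4, 8)→(2, 2): d=(-2,-6) inclusive
  edge (2, 2)→(14, 20): d=(12,18) inclusive
    (1,2)@(3, 5): e=[18,0,18] → █  [on edge]
    (2,2)@(5, 5): e=[42,12,-18] → ·
    (1,3)@(3, 7): e=[-2,-4,42] → ·
    (2,3)@(5, 7): e=[22,8,6] → █
    (3,3)@(7, 7): e=[46,20,-30] → ·
    (2,4)@(5, 9): e=[2,4,30] → █
    (3,4)@(7, 9): e=[26,16,-6] → ·
    (2,5)@(5, 11): e=[-18,0,54] → ·  [on edge]
    (3,5)@(7, 11): e=[6,12,18] → █
    (4,5)@(9, 11): e=[30,24,-18] → ·
    (3,6)@(7, 13): e=[-14,8,42] → ·
    (4,6)@(9, 13): e=[10,20,6] → █
    (3,8)@(7, 17): e=[-54,0,90] → ·  [on edge]
  covered (5 px):
    · · · · · · · · · ·
    · · · · · · · · · ·
    · █ · · · · · · · ·
    · · █ · · · · · · ·
    · · █ · · · · · · ·
    · · · █ · · · · · ·
    · · · · █ · · · · ·
    · · · · · · · · · ·
    · · · · · · · · · ·
    · · · · · · · · · ·
    · · · · · · · · · ·

Answer: [[1,2],[2,3],[2,4],[3,5],[4,6]]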